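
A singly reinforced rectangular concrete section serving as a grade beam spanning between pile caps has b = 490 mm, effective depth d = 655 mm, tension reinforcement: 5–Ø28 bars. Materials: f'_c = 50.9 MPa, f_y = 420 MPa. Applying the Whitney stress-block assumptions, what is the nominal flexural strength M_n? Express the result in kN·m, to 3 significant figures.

A_s = 5 × 616 = 3080 mm².
T = A_s f_y = 3080 × 420 = 1293600 N = 1293.6 kN.
From C = T: a = T/(0.85 f'_c b) = 1293600/(0.85 × 50.9 × 490) = 61.02 mm.
M_n = T(d − a/2) = 1293.6 kN × (655 − 30.51) mm = 807.84 kN·m.

M_n ≈ 808 kN·m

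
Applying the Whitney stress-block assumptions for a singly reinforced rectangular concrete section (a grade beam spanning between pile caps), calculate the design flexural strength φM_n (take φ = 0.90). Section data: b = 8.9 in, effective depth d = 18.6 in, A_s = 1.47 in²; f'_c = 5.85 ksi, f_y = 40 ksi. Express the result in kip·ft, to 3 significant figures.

φM_n ≈ 79.1 kip·ft

T = A_s f_y = 1.47 × 40 = 58.8 kips.
a = T/(0.85 f'_c b) = 58.8/(0.85 × 5.85 × 8.9) = 1.329 in.
M_n = T(d − a/2) = 58.8 × (18.6 − 0.6645) = 1054.6 kip·in = 1054.6/12 = 87.88 kip·ft.
φM_n = 0.90 × 87.88 = 79.09 kip·ft.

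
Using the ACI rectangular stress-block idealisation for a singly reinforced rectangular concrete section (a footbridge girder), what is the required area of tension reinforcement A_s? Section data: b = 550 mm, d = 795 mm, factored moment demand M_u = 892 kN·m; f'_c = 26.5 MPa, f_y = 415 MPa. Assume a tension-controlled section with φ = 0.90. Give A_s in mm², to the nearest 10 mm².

A_s ≈ 3220 mm²

M_n = M_u/φ = 892/0.90 = 991.111 kN·m.
With M_n = 0.85 f'_c a b (d − a/2), solve the quadratic for a:
a = d − √(d² − 2M_n/(0.85 f'_c b)) = 795 − √(795² − 2 × 991.111×10⁶/(0.85 × 26.5 × 550)) = 107.96 mm.
A_s = 0.85 f'_c a b / f_y = 0.85 × 26.5 × 107.96 × 550 / 415 = 3222.9 mm².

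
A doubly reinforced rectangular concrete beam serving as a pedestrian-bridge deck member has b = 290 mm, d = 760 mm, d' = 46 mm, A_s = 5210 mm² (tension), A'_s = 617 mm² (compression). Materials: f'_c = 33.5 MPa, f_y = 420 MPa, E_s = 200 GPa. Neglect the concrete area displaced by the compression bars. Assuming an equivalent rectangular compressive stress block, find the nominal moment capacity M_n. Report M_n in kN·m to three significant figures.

M_n ≈ 1430 kN·m

Assume both tension and compression steel yield.
Net tension couple steel: A_s − A'_s = 4593 mm².
a = (A_s − A'_s) f_y / (0.85 f'_c b) = 1929060/(0.85 × 33.5 × 290) = 233.61 mm.
c = a/β₁ = 233.61/0.811 = 288.05 mm; ε'_s = 0.003(c − d')/c = 0.0025 ≥ f_y/E_s = 0.0021, so compression steel does yield.
M_n = (A_s − A'_s) f_y (d − a/2) + A'_s f_y (d − d') = [1929060 × (760 − 116.805) + 259140 × (760 − 46)] × 10⁻⁶ = 1240.76 + 185.03 = 1425.79 kN·m.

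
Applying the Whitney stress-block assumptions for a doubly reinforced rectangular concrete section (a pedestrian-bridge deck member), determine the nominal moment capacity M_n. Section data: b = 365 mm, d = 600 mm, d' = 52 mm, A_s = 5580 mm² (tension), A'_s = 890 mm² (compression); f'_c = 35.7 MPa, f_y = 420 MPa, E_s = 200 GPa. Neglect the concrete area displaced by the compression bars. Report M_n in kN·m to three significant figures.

M_n ≈ 1210 kN·m

Assume both tension and compression steel yield.
Net tension couple steel: A_s − A'_s = 4690 mm².
a = (A_s − A'_s) f_y / (0.85 f'_c b) = 1969800/(0.85 × 35.7 × 365) = 177.85 mm.
c = a/β₁ = 177.85/0.795 = 223.71 mm; ε'_s = 0.003(c − d')/c = 0.0023 ≥ f_y/E_s = 0.0021, so compression steel does yield.
M_n = (A_s − A'_s) f_y (d − a/2) + A'_s f_y (d − d') = [1969800 × (600 − 88.925) + 373800 × (600 − 52)] × 10⁻⁶ = 1006.72 + 204.84 = 1211.56 kN·m.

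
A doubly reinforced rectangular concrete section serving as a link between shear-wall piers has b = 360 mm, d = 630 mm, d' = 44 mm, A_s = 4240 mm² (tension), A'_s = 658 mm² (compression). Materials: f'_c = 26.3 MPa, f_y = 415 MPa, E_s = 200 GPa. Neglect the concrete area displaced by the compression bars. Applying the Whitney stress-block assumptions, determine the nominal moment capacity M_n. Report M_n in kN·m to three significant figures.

M_n ≈ 959 kN·m

Assume both tension and compression steel yield.
Net tension couple steel: A_s − A'_s = 3582 mm².
a = (A_s − A'_s) f_y / (0.85 f'_c b) = 1486530/(0.85 × 26.3 × 360) = 184.71 mm.
c = a/β₁ = 184.71/0.85 = 217.31 mm; ε'_s = 0.003(c − d')/c = 0.0024 ≥ f_y/E_s = 0.0021, so compression steel does yield.
M_n = (A_s − A'_s) f_y (d − a/2) + A'_s f_y (d − d') = [1486530 × (630 − 92.355) + 273070 × (630 − 44)] × 10⁻⁶ = 799.23 + 160.02 = 959.25 kN·m.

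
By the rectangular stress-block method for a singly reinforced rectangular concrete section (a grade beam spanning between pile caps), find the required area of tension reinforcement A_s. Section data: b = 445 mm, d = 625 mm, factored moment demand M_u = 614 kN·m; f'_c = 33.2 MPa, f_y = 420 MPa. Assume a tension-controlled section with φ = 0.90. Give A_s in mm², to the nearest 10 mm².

M_n = M_u/φ = 614/0.90 = 682.222 kN·m.
With M_n = 0.85 f'_c a b (d − a/2), solve the quadratic for a:
a = d − √(d² − 2M_n/(0.85 f'_c b)) = 625 − √(625² − 2 × 682.222×10⁶/(0.85 × 33.2 × 445)) = 93.99 mm.
A_s = 0.85 f'_c a b / f_y = 0.85 × 33.2 × 93.99 × 445 / 420 = 2810.3 mm².

A_s ≈ 2810 mm²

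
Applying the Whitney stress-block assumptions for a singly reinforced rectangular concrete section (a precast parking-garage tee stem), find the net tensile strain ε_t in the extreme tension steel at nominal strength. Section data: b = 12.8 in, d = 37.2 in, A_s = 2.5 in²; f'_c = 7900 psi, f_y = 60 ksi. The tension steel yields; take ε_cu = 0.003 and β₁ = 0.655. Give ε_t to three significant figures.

a = A_s f_y/(0.85 f'_c b) = 1.745 in.
β₁ = 0.655, so c = a/β₁ = 1.745/0.655 = 2.664 in.
From the linear strain diagram with ε_cu = 0.003: ε_t = 0.003 (d − c)/c = 0.003 × (37.2 − 2.664)/2.664 = 0.0389.
Since ε_t ≥ 0.005, the section is tension-controlled.

ε_t ≈ 0.0389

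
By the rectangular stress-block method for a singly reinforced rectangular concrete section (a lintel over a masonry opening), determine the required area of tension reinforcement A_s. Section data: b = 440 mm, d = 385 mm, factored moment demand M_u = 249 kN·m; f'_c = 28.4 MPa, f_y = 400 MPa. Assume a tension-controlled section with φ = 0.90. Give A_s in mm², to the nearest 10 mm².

A_s ≈ 1990 mm²

M_n = M_u/φ = 249/0.90 = 276.667 kN·m.
With M_n = 0.85 f'_c a b (d − a/2), solve the quadratic for a:
a = d − √(d² − 2M_n/(0.85 f'_c b)) = 385 − √(385² − 2 × 276.667×10⁶/(0.85 × 28.4 × 440)) = 74.95 mm.
A_s = 0.85 f'_c a b / f_y = 0.85 × 28.4 × 74.95 × 440 / 400 = 1990.2 mm².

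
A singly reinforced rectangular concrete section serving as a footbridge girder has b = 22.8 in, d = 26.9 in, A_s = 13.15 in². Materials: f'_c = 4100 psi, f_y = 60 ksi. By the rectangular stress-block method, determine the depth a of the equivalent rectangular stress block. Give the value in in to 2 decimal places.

a ≈ 9.93 in

T = A_s f_y = 13.15 × 60 = 789 kips.
a = T/(0.85 f'_c b) = 789/(0.85 × 4.1 × 22.8) = 9.93 in.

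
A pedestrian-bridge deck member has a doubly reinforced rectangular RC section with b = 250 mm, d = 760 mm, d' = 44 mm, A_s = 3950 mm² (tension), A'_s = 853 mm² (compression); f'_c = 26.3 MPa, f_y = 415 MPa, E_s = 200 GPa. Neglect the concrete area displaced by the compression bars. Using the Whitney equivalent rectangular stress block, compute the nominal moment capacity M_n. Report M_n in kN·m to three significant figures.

M_n ≈ 1080 kN·m

Assume both tension and compression steel yield.
Net tension couple steel: A_s − A'_s = 3097 mm².
a = (A_s − A'_s) f_y / (0.85 f'_c b) = 1285255/(0.85 × 26.3 × 250) = 229.97 mm.
c = a/β₁ = 229.97/0.85 = 270.55 mm; ε'_s = 0.003(c − d')/c = 0.0025 ≥ f_y/E_s = 0.0021, so compression steel does yield.
M_n = (A_s − A'_s) f_y (d − a/2) + A'_s f_y (d − d') = [1285255 × (760 − 114.985) + 353995 × (760 − 44)] × 10⁻⁶ = 829.01 + 253.46 = 1082.47 kN·m.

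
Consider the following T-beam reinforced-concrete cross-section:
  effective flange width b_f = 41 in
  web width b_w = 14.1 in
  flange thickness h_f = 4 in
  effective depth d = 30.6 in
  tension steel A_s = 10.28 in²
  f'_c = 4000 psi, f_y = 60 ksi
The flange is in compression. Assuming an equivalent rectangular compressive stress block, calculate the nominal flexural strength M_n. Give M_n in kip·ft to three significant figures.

M_n ≈ 1460 kip·ft

Tension: T = A_s f_y = 10.28 × 60 = 616.8 kips.
Try a within the flange: a = T/(0.85 f'_c b_f) = 616.8/(0.85 × 4 × 41) = 4.425 in.
a = 4.425 > h_f = 4 in: the block extends into the web. Split into flange-overhang and web parts.
C_f = 0.85 f'_c (b_f − b_w) h_f = 0.85 × 4 × (41 − 14.1) × 4 = 365.8 kips.
Remaining web compression depth: a_w = (T − C_f)/(0.85 f'_c b_w) = (616.8 − 365.8)/(0.85 × 4 × 14.1) = 5.236 in.
M_n = C_f(d − h_f/2) + (T − C_f)(d − a_w/2) = 365.8 × (30.6 − 2) + 251 × (30.6 − 2.618) = 10461.9 + 7023.5 = 17485.4 kip·in.
M_n = 17485.4/12 = 1457.12 kip·ft.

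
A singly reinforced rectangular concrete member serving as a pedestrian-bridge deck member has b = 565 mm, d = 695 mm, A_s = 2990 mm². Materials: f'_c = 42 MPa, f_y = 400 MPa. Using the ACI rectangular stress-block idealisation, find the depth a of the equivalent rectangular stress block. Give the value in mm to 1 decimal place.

T = A_s f_y = 2990 × 400 = 1196000 N = 1196 kN.
Setting C = 0.85 f'_c a b equal to T: a = 1196000/(0.85 × 42 × 565) = 59.3 mm.

a ≈ 59.3 mm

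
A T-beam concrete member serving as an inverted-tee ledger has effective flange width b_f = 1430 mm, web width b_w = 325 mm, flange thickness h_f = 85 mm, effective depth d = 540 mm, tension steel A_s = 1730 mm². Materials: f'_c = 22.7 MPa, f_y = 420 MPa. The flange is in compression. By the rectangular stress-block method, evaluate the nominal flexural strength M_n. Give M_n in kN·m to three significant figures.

M_n ≈ 383 kN·m

Tension: T = A_s f_y = 1730 × 420 = 726600 N.
Try a within the flange: a = T/(0.85 f'_c b_f) = 726600/(0.85 × 22.7 × 1430) = 26.33 mm.
Since a = 26.33 ≤ h_f = 85 mm, the stress block lies entirely in the flange; analyse as a rectangular beam of width b_f.
M_n = T(d − a/2) = 726600 × (540 − 13.165) = 382.80 × 10⁶ N·mm.
M_n = 382.80 kN·m.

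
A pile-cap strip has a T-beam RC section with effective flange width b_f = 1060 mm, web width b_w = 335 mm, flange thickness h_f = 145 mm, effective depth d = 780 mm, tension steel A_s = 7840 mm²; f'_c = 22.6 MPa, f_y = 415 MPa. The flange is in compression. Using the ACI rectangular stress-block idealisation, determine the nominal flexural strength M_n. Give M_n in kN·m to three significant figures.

M_n ≈ 2270 kN·m

Tension: T = A_s f_y = 7840 × 415 = 3253600 N.
Try a within the flange: a = T/(0.85 f'_c b_f) = 3253600/(0.85 × 22.6 × 1060) = 159.78 mm.
a = 159.78 > h_f = 145 mm: the block extends into the web. Split into flange-overhang and web parts.
C_f = 0.85 f'_c (b_f − b_w) h_f = 0.85 × 22.6 × (1060 − 335) × 145 = 2019451 N.
Remaining web compression depth: a_w = (T − C_f)/(0.85 f'_c b_w) = (3253600 − 2019451)/(0.85 × 22.6 × 335) = 191.78 mm.
M_n = C_f(d − h_f/2) + (T − C_f)(d − a_w/2) = 2019451 × (780 − 72.5) + 1234149 × (780 − 95.89) = 1428.76 + 844.29 = 2273.05 × 10⁶ N·mm.
M_n = 2273.05 kN·m.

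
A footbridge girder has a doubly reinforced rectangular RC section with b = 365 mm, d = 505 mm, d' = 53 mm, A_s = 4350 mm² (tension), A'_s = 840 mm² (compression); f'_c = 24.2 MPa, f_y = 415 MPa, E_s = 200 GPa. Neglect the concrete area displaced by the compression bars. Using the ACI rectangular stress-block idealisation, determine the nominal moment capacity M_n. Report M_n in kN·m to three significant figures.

M_n ≈ 752 kN·m

Assume both tension and compression steel yield.
Net tension couple steel: A_s − A'_s = 3510 mm².
a = (A_s − A'_s) f_y / (0.85 f'_c b) = 1456650/(0.85 × 24.2 × 365) = 194.01 mm.
c = a/β₁ = 194.01/0.85 = 228.25 mm; ε'_s = 0.003(c − d')/c = 0.0023 ≥ f_y/E_s = 0.0021, so compression steel does yield.
M_n = (A_s − A'_s) f_y (d − a/2) + A'_s f_y (d − d') = [1456650 × (505 − 97.005) + 348600 × (505 − 53)] × 10⁻⁶ = 594.31 + 157.57 = 751.88 kN·m.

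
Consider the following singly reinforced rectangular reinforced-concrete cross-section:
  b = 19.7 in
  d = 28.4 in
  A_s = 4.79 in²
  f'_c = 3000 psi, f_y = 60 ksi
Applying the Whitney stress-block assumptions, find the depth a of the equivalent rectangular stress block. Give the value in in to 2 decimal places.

T = A_s f_y = 4.79 × 60 = 287.4 kips.
a = T/(0.85 f'_c b) = 287.4/(0.85 × 3 × 19.7) = 5.72 in.

a ≈ 5.72 in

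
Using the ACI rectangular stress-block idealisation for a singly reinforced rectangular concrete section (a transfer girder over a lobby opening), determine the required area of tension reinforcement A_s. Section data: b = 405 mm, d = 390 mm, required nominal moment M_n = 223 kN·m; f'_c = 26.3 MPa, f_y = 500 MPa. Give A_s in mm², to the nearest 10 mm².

With M_n = 0.85 f'_c a b (d − a/2), solve the quadratic for a:
a = d − √(d² − 2M_n/(0.85 f'_c b)) = 390 − √(390² − 2 × 223×10⁶/(0.85 × 26.3 × 405)) = 69.32 mm.
A_s = 0.85 f'_c a b / f_y = 0.85 × 26.3 × 69.32 × 405 / 500 = 1255.2 mm².

A_s ≈ 1260 mm²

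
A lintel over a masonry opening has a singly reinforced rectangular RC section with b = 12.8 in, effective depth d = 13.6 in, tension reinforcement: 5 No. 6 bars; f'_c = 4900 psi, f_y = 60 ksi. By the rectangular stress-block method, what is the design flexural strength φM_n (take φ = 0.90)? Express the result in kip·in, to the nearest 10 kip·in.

A_s = 5 × 0.44 = 2.2 in².
T = A_s f_y = 2.2 × 60 = 132 kips.
a = T/(0.85 f'_c b) = 132/(0.85 × 4.9 × 12.8) = 2.476 in.
M_n = T(d − a/2) = 132 × (13.6 − 1.238) = 1631.8 kip·in.
φM_n = 0.90 × 1631.8 = 1468.6 kip·in.

φM_n ≈ 1470 kip·in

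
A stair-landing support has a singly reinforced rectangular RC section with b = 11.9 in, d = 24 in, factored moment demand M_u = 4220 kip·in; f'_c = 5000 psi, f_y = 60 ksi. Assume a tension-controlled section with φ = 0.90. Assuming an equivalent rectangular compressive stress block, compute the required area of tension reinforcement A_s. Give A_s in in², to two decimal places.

M_n = M_u/φ = 4220/0.90 = 4688.89 kip·in.
From M_n = 0.85 f'_c a b (d − a/2):
a = d − √(d² − 2M_n/(0.85 f'_c b)) = 24 − √(24² − 2 × 4688.89/(0.85 × 5 × 11.9)) = 4.237 in.
A_s = 0.85 f'_c a b / f_y = 0.85 × 5 × 4.237 × 11.9 / 60 = 3.571 in².

A_s ≈ 3.57 in²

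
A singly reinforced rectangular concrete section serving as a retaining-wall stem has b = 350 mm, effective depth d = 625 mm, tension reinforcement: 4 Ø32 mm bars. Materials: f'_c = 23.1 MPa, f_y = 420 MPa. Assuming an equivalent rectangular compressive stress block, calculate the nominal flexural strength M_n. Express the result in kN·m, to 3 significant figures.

M_n ≈ 711 kN·m

A_s = 4 × 804 = 3216 mm².
T = A_s f_y = 3216 × 420 = 1350720 N = 1350.72 kN.
From C = T: a = T/(0.85 f'_c b) = 1350720/(0.85 × 23.1 × 350) = 196.55 mm.
M_n = T(d − a/2) = 1350.72 kN × (625 − 98.275) mm = 711.46 kN·m.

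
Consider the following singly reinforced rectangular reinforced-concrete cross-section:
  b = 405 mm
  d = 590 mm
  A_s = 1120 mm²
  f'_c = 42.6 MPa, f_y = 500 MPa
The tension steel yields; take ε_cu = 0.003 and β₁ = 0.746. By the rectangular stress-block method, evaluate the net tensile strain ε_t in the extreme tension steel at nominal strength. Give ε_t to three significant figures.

ε_t ≈ 0.0316

a = A_s f_y/(0.85 f'_c b) = 38.19 mm.
β₁ = 0.746, so c = a/β₁ = 38.19/0.746 = 51.19 mm.
From the linear strain diagram with ε_cu = 0.003: ε_t = 0.003 (d − c)/c = 0.003 × (590 − 51.19)/51.19 = 0.0316.
Since ε_t ≥ 0.005, the section is tension-controlled.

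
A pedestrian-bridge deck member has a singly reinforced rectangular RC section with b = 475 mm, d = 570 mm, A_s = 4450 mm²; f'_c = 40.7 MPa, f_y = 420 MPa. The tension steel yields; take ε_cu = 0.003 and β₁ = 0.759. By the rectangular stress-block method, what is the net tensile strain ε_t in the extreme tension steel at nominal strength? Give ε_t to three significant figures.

ε_t ≈ 0.00841

a = A_s f_y/(0.85 f'_c b) = 113.74 mm.
β₁ = 0.759, so c = a/β₁ = 113.74/0.759 = 149.86 mm.
From the linear strain diagram with ε_cu = 0.003: ε_t = 0.003 (d − c)/c = 0.003 × (570 − 149.86)/149.86 = 0.00841.
Since ε_t ≥ 0.005, the section is tension-controlled.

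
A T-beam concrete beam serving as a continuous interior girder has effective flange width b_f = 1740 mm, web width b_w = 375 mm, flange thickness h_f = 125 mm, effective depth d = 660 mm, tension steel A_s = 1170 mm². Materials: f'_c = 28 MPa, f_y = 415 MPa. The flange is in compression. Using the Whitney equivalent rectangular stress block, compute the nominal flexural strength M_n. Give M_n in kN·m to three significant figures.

Tension: T = A_s f_y = 1170 × 415 = 485550 N.
Try a within the flange: a = T/(0.85 f'_c b_f) = 485550/(0.85 × 28 × 1740) = 11.72 mm.
Since a = 11.72 ≤ h_f = 125 mm, the stress block lies entirely in the flange; analyse as a rectangular beam of width b_f.
M_n = T(d − a/2) = 485550 × (660 − 5.86) = 317.62 × 10⁶ N·mm.
M_n = 317.62 kN·m.

M_n ≈ 318 kN·m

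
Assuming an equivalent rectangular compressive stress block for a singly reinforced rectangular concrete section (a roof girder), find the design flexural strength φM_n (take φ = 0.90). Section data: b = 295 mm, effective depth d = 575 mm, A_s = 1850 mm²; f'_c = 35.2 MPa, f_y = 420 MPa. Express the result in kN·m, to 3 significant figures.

φM_n ≈ 371 kN·m

T = A_s f_y = 1850 × 420 = 777000 N = 777 kN.
From C = T: a = T/(0.85 f'_c b) = 777000/(0.85 × 35.2 × 295) = 88.03 mm.
M_n = T(d − a/2) = 777 kN × (575 − 44.015) mm = 412.58 kN·m.
φM_n = 0.90 × 412.58 = 371.32 kN·m.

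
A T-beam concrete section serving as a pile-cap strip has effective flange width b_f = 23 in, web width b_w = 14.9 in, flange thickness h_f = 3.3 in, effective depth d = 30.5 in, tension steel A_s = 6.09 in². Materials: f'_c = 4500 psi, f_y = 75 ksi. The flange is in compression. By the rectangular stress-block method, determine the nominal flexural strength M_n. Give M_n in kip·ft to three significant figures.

Tension: T = A_s f_y = 6.09 × 75 = 456.75 kips.
Try a within the flange: a = T/(0.85 f'_c b_f) = 456.75/(0.85 × 4.5 × 23) = 5.192 in.
a = 5.192 > h_f = 3.3 in: the block extends into the web. Split into flange-overhang and web parts.
C_f = 0.85 f'_c (b_f − b_w) h_f = 0.85 × 4.5 × (23 − 14.9) × 3.3 = 102.2 kips.
Remaining web compression depth: a_w = (T − C_f)/(0.85 f'_c b_w) = (456.75 − 102.2)/(0.85 × 4.5 × 14.9) = 6.221 in.
M_n = C_f(d − h_f/2) + (T − C_f)(d − a_w/2) = 102.2 × (30.5 − 1.65) + 354.55 × (30.5 − 3.1105) = 2948.5 + 9710.9 = 12659.4 kip·in.
M_n = 12659.4/12 = 1054.95 kip·ft.

M_n ≈ 1050 kip·ft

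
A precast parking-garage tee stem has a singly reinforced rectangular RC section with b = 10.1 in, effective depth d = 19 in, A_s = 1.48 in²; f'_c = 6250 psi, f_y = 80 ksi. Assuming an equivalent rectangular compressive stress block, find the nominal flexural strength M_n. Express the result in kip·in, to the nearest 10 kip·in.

T = A_s f_y = 1.48 × 80 = 118.4 kips.
a = T/(0.85 f'_c b) = 118.4/(0.85 × 6.25 × 10.1) = 2.207 in.
M_n = T(d − a/2) = 118.4 × (19 − 1.1035) = 2118.9 kip·in.

M_n ≈ 2120 kip·in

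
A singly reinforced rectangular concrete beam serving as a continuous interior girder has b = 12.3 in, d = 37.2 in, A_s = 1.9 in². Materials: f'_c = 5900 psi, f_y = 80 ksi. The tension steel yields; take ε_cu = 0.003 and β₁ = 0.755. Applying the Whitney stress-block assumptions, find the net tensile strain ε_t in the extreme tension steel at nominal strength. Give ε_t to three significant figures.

ε_t ≈ 0.0312

a = A_s f_y/(0.85 f'_c b) = 2.464 in.
β₁ = 0.755, so c = a/β₁ = 2.464/0.755 = 3.264 in.
From the linear strain diagram with ε_cu = 0.003: ε_t = 0.003 (d − c)/c = 0.003 × (37.2 − 3.264)/3.264 = 0.0312.
Since ε_t ≥ 0.005, the section is tension-controlled.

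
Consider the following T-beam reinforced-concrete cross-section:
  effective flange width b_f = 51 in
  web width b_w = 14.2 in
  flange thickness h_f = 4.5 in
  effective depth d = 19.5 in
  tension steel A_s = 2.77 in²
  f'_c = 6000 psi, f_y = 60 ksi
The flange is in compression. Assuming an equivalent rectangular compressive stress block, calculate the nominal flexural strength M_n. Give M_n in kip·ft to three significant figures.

M_n ≈ 266 kip·ft

Tension: T = A_s f_y = 2.77 × 60 = 166.2 kips.
Try a within the flange: a = T/(0.85 f'_c b_f) = 166.2/(0.85 × 6 × 51) = 0.639 in.
Since a = 0.639 ≤ h_f = 4.5 in, the stress block lies entirely in the flange; analyse as a rectangular beam of width b_f.
M_n = T(d − a/2) = 166.2 × (19.5 − 0.3195) = 3187.8 kip·in.
M_n = 3187.8/12 = 265.65 kip·ft.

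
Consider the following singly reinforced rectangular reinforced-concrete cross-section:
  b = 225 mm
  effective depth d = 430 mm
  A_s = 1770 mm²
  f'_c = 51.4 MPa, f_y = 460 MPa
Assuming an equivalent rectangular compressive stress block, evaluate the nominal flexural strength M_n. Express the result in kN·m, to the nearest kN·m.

M_n ≈ 316 kN·m

T = A_s f_y = 1770 × 460 = 814200 N = 814.2 kN.
From C = T: a = T/(0.85 f'_c b) = 814200/(0.85 × 51.4 × 225) = 82.83 mm.
M_n = T(d − a/2) = 814.2 kN × (430 − 41.415) mm = 316.39 kN·m.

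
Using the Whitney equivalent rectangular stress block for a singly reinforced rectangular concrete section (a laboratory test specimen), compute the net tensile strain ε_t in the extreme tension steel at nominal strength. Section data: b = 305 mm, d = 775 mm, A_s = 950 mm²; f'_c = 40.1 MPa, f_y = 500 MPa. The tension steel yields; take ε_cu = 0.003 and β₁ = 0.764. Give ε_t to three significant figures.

a = A_s f_y/(0.85 f'_c b) = 45.69 mm.
β₁ = 0.764, so c = a/β₁ = 45.69/0.764 = 59.80 mm.
From the linear strain diagram with ε_cu = 0.003: ε_t = 0.003 (d − c)/c = 0.003 × (775 − 59.80)/59.80 = 0.0359.
Since ε_t ≥ 0.005, the section is tension-controlled.

ε_t ≈ 0.0359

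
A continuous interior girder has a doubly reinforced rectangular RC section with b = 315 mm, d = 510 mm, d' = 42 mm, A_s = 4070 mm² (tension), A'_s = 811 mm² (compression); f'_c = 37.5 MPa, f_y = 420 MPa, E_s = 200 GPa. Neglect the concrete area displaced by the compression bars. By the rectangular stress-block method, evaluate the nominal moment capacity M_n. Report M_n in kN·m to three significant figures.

M_n ≈ 764 kN·m

Assume both tension and compression steel yield.
Net tension couple steel: A_s − A'_s = 3259 mm².
a = (A_s − A'_s) f_y / (0.85 f'_c b) = 1368780/(0.85 × 37.5 × 315) = 136.32 mm.
c = a/β₁ = 136.32/0.782 = 174.32 mm; ε'_s = 0.003(c − d')/c = 0.0023 ≥ f_y/E_s = 0.0021, so compression steel does yield.
M_n = (A_s − A'_s) f_y (d − a/2) + A'_s f_y (d − d') = [1368780 × (510 − 68.16) + 340620 × (510 − 42)] × 10⁻⁶ = 604.78 + 159.41 = 764.19 kN·m.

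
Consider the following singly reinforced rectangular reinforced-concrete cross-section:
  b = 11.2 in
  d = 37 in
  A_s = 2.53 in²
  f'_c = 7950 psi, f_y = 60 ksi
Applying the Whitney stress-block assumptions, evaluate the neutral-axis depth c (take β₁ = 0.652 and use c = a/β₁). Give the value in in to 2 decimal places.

T = A_s f_y = 2.53 × 60 = 151.8 kips.
a = T/(0.85 f'_c b) = 151.8/(0.85 × 7.95 × 11.2) = 2.0057 in.
With β₁ = 0.652, c = a/β₁ = 2.0057/0.652 = 3.08 in.

c ≈ 3.08 in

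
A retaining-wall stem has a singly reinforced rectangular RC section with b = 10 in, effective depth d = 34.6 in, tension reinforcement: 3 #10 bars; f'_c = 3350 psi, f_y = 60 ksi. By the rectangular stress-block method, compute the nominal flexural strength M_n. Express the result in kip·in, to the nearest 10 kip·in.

M_n ≈ 6990 kip·in

A_s = 3 × 1.27 = 3.81 in².
T = A_s f_y = 3.81 × 60 = 228.6 kips.
a = T/(0.85 f'_c b) = 228.6/(0.85 × 3.35 × 10) = 8.028 in.
M_n = T(d − a/2) = 228.6 × (34.6 − 4.014) = 6992.0 kip·in.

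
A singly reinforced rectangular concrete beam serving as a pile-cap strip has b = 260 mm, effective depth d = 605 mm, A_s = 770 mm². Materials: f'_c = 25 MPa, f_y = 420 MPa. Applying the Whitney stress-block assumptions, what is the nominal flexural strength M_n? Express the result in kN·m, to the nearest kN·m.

T = A_s f_y = 770 × 420 = 323400 N = 323.4 kN.
From C = T: a = T/(0.85 f'_c b) = 323400/(0.85 × 25 × 260) = 58.53 mm.
M_n = T(d − a/2) = 323.4 kN × (605 − 29.265) mm = 186.19 kN·m.

M_n ≈ 186 kN·m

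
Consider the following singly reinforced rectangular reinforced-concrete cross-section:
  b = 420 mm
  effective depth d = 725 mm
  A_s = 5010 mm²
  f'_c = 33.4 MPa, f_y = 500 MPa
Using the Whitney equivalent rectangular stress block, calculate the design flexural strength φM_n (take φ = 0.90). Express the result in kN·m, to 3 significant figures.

φM_n ≈ 1400 kN·m

T = A_s f_y = 5010 × 500 = 2505000 N = 2505 kN.
From C = T: a = T/(0.85 f'_c b) = 2505000/(0.85 × 33.4 × 420) = 210.08 mm.
M_n = T(d − a/2) = 2505 kN × (725 − 105.04) mm = 1553.00 kN·m.
φM_n = 0.90 × 1553.00 = 1397.70 kN·m.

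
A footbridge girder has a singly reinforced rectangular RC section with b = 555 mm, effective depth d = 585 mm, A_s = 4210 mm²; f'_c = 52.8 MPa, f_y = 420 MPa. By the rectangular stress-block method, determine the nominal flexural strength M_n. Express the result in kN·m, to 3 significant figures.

M_n ≈ 972 kN·m

T = A_s f_y = 4210 × 420 = 1768200 N = 1768.2 kN.
From C = T: a = T/(0.85 f'_c b) = 1768200/(0.85 × 52.8 × 555) = 70.99 mm.
M_n = T(d − a/2) = 1768.2 kN × (585 − 35.495) mm = 971.63 kN·m.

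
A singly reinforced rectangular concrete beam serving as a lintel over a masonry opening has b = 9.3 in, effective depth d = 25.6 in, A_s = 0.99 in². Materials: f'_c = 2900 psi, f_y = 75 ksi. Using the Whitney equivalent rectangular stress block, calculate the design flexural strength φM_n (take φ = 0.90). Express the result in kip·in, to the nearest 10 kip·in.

φM_n ≈ 1600 kip·in

T = A_s f_y = 0.99 × 75 = 74.25 kips.
a = T/(0.85 f'_c b) = 74.25/(0.85 × 2.9 × 9.3) = 3.239 in.
M_n = T(d − a/2) = 74.25 × (25.6 − 1.6195) = 1780.6 kip·in.
φM_n = 0.90 × 1780.6 = 1602.5 kip·in.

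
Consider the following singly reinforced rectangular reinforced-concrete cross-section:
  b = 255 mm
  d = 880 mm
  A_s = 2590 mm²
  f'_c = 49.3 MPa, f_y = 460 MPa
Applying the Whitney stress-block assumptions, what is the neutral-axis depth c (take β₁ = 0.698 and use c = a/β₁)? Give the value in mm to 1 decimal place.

c ≈ 159.7 mm

T = A_s f_y = 2590 × 460 = 1191400 N = 1191.4 kN.
Setting C = 0.85 f'_c a b equal to T: a = 1191400/(0.85 × 49.3 × 255) = 111.494 mm.
With β₁ = 0.698, c = a/β₁ = 111.494/0.698 = 159.7 mm.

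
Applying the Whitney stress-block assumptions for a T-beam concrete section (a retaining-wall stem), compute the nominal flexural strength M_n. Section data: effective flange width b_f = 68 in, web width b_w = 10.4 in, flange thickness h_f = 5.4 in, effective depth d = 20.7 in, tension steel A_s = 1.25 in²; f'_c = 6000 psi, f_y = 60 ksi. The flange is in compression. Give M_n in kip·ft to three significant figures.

Tension: T = A_s f_y = 1.25 × 60 = 75 kips.
Try a within the flange: a = T/(0.85 f'_c b_f) = 75/(0.85 × 6 × 68) = 0.216 in.
Since a = 0.216 ≤ h_f = 5.4 in, the stress block lies entirely in the flange; analyse as a rectangular beam of width b_f.
M_n = T(d − a/2) = 75 × (20.7 − 0.108) = 1544.4 kip·in.
M_n = 1544.4/12 = 128.70 kip·ft.

M_n ≈ 129 kip·ft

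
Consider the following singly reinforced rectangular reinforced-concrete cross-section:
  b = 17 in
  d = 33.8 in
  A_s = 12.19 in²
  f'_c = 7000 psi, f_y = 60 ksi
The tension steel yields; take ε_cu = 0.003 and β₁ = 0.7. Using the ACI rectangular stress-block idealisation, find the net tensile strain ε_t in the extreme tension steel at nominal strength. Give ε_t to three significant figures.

a = A_s f_y/(0.85 f'_c b) = 7.231 in.
β₁ = 0.7, so c = a/β₁ = 7.231/0.7 = 10.330 in.
From the linear strain diagram with ε_cu = 0.003: ε_t = 0.003 (d − c)/c = 0.003 × (33.8 − 10.330)/10.330 = 0.00682.
Since ε_t ≥ 0.005, the section is tension-controlled.

ε_t ≈ 0.00682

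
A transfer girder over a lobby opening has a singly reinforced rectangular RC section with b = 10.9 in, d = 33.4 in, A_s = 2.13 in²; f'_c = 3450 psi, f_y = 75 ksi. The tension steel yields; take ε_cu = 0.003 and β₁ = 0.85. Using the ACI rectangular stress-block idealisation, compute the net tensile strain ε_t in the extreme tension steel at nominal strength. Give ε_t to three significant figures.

a = A_s f_y/(0.85 f'_c b) = 4.998 in.
β₁ = 0.85, so c = a/β₁ = 4.998/0.85 = 5.880 in.
From the linear strain diagram with ε_cu = 0.003: ε_t = 0.003 (d − c)/c = 0.003 × (33.4 − 5.880)/5.880 = 0.0140.
Since ε_t ≥ 0.005, the section is tension-controlled.

ε_t ≈ 0.0140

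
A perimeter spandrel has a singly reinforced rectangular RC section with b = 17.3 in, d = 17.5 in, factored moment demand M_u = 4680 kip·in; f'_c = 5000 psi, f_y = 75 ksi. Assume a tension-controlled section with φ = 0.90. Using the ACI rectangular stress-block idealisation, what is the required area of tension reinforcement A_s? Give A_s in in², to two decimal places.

M_n = M_u/φ = 4680/0.90 = 5200 kip·in.
From M_n = 0.85 f'_c a b (d − a/2):
a = d − √(d² − 2M_n/(0.85 f'_c b)) = 17.5 − √(17.5² − 2 × 5200/(0.85 × 5 × 17.3)) = 4.662 in.
A_s = 0.85 f'_c a b / f_y = 0.85 × 5 × 4.662 × 17.3 / 75 = 4.570 in².

A_s ≈ 4.57 in²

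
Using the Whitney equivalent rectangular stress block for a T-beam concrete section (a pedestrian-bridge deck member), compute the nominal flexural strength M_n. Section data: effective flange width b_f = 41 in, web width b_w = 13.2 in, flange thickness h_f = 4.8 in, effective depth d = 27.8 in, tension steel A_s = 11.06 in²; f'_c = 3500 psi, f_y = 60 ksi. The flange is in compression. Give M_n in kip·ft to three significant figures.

M_n ≈ 1380 kip·ft

Tension: T = A_s f_y = 11.06 × 60 = 663.6 kips.
Try a within the flange: a = T/(0.85 f'_c b_f) = 663.6/(0.85 × 3.5 × 41) = 5.440 in.
a = 5.440 > h_f = 4.8 in: the block extends into the web. Split into flange-overhang and web parts.
C_f = 0.85 f'_c (b_f − b_w) h_f = 0.85 × 3.5 × (41 − 13.2) × 4.8 = 397.0 kips.
Remaining web compression depth: a_w = (T − C_f)/(0.85 f'_c b_w) = (663.6 − 397.0)/(0.85 × 3.5 × 13.2) = 6.789 in.
M_n = C_f(d − h_f/2) + (T − C_f)(d − a_w/2) = 397.0 × (27.8 − 2.4) + 266.6 × (27.8 − 3.3945) = 10083.8 + 6506.5 = 16590.3 kip·in.
M_n = 16590.3/12 = 1382.53 kip·ft.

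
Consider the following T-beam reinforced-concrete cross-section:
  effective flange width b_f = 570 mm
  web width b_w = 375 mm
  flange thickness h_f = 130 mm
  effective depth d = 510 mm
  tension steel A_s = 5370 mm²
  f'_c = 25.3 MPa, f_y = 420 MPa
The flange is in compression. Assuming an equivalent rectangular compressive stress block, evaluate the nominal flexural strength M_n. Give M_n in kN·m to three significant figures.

Tension: T = A_s f_y = 5370 × 420 = 2255400 N.
Try a within the flange: a = T/(0.85 f'_c b_f) = 2255400/(0.85 × 25.3 × 570) = 184.00 mm.
a = 184.00 > h_f = 130 mm: the block extends into the web. Split into flange-overhang and web parts.
C_f = 0.85 f'_c (b_f − b_w) h_f = 0.85 × 25.3 × (570 − 375) × 130 = 545152 N.
Remaining web compression depth: a_w = (T − C_f)/(0.85 f'_c b_w) = (2255400 − 545152)/(0.85 × 25.3 × 375) = 212.07 mm.
M_n = C_f(d − h_f/2) + (T − C_f)(d − a_w/2) = 545152 × (510 − 65) + 1710248 × (510 − 106.035) = 242.59 + 690.88 = 933.47 × 10⁶ N·mm.
M_n = 933.47 kN·m.

M_n ≈ 933 kN·m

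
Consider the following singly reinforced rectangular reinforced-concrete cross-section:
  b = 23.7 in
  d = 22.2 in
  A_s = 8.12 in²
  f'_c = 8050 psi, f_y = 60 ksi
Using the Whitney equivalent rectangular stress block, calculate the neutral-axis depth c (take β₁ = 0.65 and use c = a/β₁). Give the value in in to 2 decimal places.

T = A_s f_y = 8.12 × 60 = 487.2 kips.
a = T/(0.85 f'_c b) = 487.2/(0.85 × 8.05 × 23.7) = 3.0043 in.
With β₁ = 0.65, c = a/β₁ = 3.0043/0.65 = 4.62 in.

c ≈ 4.62 in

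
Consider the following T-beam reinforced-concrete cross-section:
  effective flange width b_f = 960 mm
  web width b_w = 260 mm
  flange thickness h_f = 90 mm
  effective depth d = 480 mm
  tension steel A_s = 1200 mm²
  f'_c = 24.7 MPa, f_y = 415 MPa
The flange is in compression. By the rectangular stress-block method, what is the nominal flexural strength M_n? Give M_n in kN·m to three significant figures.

Tension: T = A_s f_y = 1200 × 415 = 498000 N.
Try a within the flange: a = T/(0.85 f'_c b_f) = 498000/(0.85 × 24.7 × 960) = 24.71 mm.
Since a = 24.71 ≤ h_f = 90 mm, the stress block lies entirely in the flange; analyse as a rectangular beam of width b_f.
M_n = T(d − a/2) = 498000 × (480 − 12.355) = 232.89 × 10⁶ N·mm.
M_n = 232.89 kN·m.

M_n ≈ 233 kN·m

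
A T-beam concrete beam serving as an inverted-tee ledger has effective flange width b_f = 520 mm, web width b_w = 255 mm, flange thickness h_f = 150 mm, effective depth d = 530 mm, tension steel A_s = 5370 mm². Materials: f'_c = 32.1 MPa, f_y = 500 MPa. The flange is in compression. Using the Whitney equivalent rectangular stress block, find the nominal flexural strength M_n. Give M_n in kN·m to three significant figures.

M_n ≈ 1160 kN·m

Tension: T = A_s f_y = 5370 × 500 = 2685000 N.
Try a within the flange: a = T/(0.85 f'_c b_f) = 2685000/(0.85 × 32.1 × 520) = 189.24 mm.
a = 189.24 > h_f = 150 mm: the block extends into the web. Split into flange-overhang and web parts.
C_f = 0.85 f'_c (b_f − b_w) h_f = 0.85 × 32.1 × (520 − 255) × 150 = 1084579 N.
Remaining web compression depth: a_w = (T − C_f)/(0.85 f'_c b_w) = (2685000 − 1084579)/(0.85 × 32.1 × 255) = 230.02 mm.
M_n = C_f(d − h_f/2) + (T − C_f)(d − a_w/2) = 1084579 × (530 − 75) + 1600421 × (530 − 115.01) = 493.48 + 664.16 = 1157.64 × 10⁶ N·mm.
M_n = 1157.64 kN·m.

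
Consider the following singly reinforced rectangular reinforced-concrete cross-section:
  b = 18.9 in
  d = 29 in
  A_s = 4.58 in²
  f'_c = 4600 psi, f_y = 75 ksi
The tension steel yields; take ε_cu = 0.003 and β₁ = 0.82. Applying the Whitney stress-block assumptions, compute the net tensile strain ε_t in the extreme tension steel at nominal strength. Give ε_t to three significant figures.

a = A_s f_y/(0.85 f'_c b) = 4.648 in.
β₁ = 0.82, so c = a/β₁ = 4.648/0.82 = 5.668 in.
From the linear strain diagram with ε_cu = 0.003: ε_t = 0.003 (d − c)/c = 0.003 × (29 − 5.668)/5.668 = 0.0123.
Since ε_t ≥ 0.005, the section is tension-controlled.

ε_t ≈ 0.0123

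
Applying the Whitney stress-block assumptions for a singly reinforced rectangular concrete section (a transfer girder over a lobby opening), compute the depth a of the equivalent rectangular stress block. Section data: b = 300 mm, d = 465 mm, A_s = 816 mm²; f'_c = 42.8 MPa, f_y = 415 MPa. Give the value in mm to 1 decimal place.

T = A_s f_y = 816 × 415 = 338640 N = 338.64 kN.
Setting C = 0.85 f'_c a b equal to T: a = 338640/(0.85 × 42.8 × 300) = 31.0 mm.

a ≈ 31.0 mm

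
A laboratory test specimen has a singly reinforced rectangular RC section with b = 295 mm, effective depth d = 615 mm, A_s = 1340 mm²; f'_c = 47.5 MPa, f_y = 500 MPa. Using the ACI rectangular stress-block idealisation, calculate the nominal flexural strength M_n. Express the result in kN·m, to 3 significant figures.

T = A_s f_y = 1340 × 500 = 670000 N = 670 kN.
From C = T: a = T/(0.85 f'_c b) = 670000/(0.85 × 47.5 × 295) = 56.25 mm.
M_n = T(d − a/2) = 670 kN × (615 − 28.125) mm = 393.21 kN·m.

M_n ≈ 393 kN·m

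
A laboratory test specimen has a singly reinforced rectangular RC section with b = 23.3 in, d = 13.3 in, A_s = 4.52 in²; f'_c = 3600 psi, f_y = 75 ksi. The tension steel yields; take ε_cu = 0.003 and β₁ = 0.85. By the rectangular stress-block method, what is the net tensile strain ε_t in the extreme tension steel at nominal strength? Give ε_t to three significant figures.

ε_t ≈ 0.00413

a = A_s f_y/(0.85 f'_c b) = 4.755 in.
β₁ = 0.85, so c = a/β₁ = 4.755/0.85 = 5.594 in.
From the linear strain diagram with ε_cu = 0.003: ε_t = 0.003 (d − c)/c = 0.003 × (13.3 − 5.594)/5.594 = 0.00413.
ε_t is between 0.004 and 0.005 — transition zone.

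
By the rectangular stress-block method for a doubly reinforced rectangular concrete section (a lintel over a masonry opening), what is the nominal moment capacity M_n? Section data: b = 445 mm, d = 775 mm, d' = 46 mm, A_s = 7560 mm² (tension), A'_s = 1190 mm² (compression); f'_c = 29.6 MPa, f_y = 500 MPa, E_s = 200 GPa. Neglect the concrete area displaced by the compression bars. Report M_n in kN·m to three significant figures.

Assume both tension and compression steel yield.
Net tension couple steel: A_s − A'_s = 6370 mm².
a = (A_s − A'_s) f_y / (0.85 f'_c b) = 3185000/(0.85 × 29.6 × 445) = 284.47 mm.
c = a/β₁ = 284.47/0.839 = 339.06 mm; ε'_s = 0.003(c − d')/c = 0.0026 ≥ f_y/E_s = 0.0025, so compression steel does yield.
M_n = (A_s − A'_s) f_y (d − a/2) + A'_s f_y (d − d') = [3185000 × (775 − 142.235) + 595000 × (775 − 46)] × 10⁻⁶ = 2015.36 + 433.76 = 2449.12 kN·m.

M_n ≈ 2450 kN·m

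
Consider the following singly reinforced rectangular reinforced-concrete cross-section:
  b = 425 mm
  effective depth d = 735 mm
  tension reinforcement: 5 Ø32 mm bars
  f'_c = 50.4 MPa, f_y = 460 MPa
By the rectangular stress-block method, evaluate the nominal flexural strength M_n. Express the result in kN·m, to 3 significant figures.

A_s = 5 × 804 = 4020 mm².
T = A_s f_y = 4020 × 460 = 1849200 N = 1849.2 kN.
From C = T: a = T/(0.85 f'_c b) = 1849200/(0.85 × 50.4 × 425) = 101.57 mm.
M_n = T(d − a/2) = 1849.2 kN × (735 − 50.785) mm = 1265.25 kN·m.

M_n ≈ 1270 kN·m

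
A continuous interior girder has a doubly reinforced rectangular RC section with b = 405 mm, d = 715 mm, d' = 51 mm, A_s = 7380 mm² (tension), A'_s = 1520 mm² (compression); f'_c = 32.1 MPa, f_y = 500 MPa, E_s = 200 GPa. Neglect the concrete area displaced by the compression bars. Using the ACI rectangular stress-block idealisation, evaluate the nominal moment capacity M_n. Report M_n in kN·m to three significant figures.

M_n ≈ 2210 kN·m

Assume both tension and compression steel yield.
Net tension couple steel: A_s − A'_s = 5860 mm².
a = (A_s − A'_s) f_y / (0.85 f'_c b) = 2930000/(0.85 × 32.1 × 405) = 265.15 mm.
c = a/β₁ = 265.15/0.821 = 322.96 mm; ε'_s = 0.003(c − d')/c = 0.0025 ≥ f_y/E_s = 0.0025, so compression steel does yield.
M_n = (A_s − A'_s) f_y (d − a/2) + A'_s f_y (d − d') = [2930000 × (715 − 132.575) + 760000 × (715 − 51)] × 10⁻⁶ = 1706.51 + 504.64 = 2211.15 kN·m.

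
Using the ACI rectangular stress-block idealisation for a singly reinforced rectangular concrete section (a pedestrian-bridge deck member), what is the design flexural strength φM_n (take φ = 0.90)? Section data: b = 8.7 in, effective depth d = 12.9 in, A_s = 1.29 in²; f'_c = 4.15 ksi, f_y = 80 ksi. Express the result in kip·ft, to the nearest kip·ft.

T = A_s f_y = 1.29 × 80 = 103.2 kips.
a = T/(0.85 f'_c b) = 103.2/(0.85 × 4.15 × 8.7) = 3.363 in.
M_n = T(d − a/2) = 103.2 × (12.9 − 1.6815) = 1157.7 kip·in = 1157.7/12 = 96.48 kip·ft.
φM_n = 0.90 × 96.48 = 86.83 kip·ft.

φM_n ≈ 87 kip·ft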